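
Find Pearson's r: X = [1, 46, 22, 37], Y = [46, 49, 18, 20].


Mean X = 26.5000, Mean Y = 33.2500
SD X = 17.036725, SD Y = 14.306904
Cov = -22.125000
r = -22.125000/(17.036725*14.306904) = -0.0908

r = -0.0908


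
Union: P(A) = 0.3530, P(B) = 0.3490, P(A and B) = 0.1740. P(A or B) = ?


P(A∪B) = 0.3530 + 0.3490 - 0.1740
= 0.7020 - 0.1740
= 0.5280

P(A∪B) = 0.5280


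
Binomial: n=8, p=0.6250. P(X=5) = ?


C(8,5) = 56
p^5 = 0.095367
(1-p)^3 = 0.052734
P = 56 * 0.095367 * 0.052734 = 0.2816

P(X=5) = 0.2816


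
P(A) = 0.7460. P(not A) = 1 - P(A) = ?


P(not A) = 1 - 0.7460 = 0.2540

P(not A) = 0.2540


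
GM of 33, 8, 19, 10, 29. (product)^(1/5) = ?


Product = 33 × 8 × 19 × 10 × 29 = 1454640
GM = 1454640^(1/5) = 17.0825

GM = 17.0825


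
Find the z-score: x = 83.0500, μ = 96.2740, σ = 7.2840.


z = (83.0500 - 96.2740)/7.2840
= -13.2240/7.2840
= -1.8155

z = -1.8155


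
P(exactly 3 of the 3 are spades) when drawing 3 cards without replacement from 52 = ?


Hypergeometric: P(X=3) = C(13,3)·C(39,0) / C(52,3)
= 286 × 1 / 22100
= 286/22100 = 0.0129

P = 0.0129


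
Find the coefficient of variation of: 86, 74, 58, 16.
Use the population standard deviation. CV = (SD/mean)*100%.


Mean = 58.5000
SD = 26.4717
CV = (26.4717/58.5000)*100 = 45.2507%

CV = 45.2507%


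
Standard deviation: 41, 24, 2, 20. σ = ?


Mean = 21.7500
Variance = 192.1875
SD = sqrt(192.1875) = 13.8632

SD = 13.8632


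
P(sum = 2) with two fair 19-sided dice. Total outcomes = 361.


Total outcomes = 19×19 = 361
Favorable (sum = 2): 1
P = 1/361 = 0.0028

P = 0.0028


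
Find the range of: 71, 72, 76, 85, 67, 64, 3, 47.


Max = 85, Min = 3
Range = 85 - 3 = 82

Range = 82


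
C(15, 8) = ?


C(15,8) = 15!/(8! × 7!)
= 1307674368000/(40320 × 5040)
= 6435

C(15,8) = 6435


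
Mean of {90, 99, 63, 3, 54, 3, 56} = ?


Sum = 90 + 99 + 63 + 3 + 54 + 3 + 56 = 368
n = 7
Mean = 368/7 = 52.5714

Mean = 52.5714


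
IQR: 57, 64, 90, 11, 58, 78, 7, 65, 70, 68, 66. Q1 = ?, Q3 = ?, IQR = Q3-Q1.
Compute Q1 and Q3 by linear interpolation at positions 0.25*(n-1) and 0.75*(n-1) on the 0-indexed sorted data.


Sorted: 7, 11, 57, 58, 64, 65, 66, 68, 70, 78, 90
Q1 (25th %ile) = 57.5000
Q3 (75th %ile) = 69.0000
IQR = 69.0000 - 57.5000 = 11.5000

IQR = 11.5000


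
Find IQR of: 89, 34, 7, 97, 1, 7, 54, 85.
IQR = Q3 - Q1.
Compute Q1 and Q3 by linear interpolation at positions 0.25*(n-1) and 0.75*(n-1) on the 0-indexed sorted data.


Sorted: 1, 7, 7, 34, 54, 85, 89, 97
Q1 (25th %ile) = 7.0000
Q3 (75th %ile) = 86.0000
IQR = 86.0000 - 7.0000 = 79.0000

IQR = 79.0000


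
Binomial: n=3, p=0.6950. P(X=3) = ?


C(3,3) = 1
p^3 = 0.335702
(1-p)^0 = 1.000000
P = 1 * 0.335702 * 1.000000 = 0.3357

P(X=3) = 0.3357


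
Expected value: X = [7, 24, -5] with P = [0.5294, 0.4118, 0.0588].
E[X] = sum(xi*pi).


E[X] = 7*0.5294 + 24*0.4118 - 5*0.0588
= 3.7058 + 9.8832 - 0.2940
= 13.2950

E[X] = 13.2950


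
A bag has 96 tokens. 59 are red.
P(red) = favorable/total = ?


P = 59/96 = 0.6146

P = 0.6146


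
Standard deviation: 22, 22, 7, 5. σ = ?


Mean = 14.0000
Variance = 64.5000
SD = sqrt(64.5000) = 8.0312

SD = 8.0312


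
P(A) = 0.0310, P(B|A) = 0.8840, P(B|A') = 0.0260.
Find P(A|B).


P(B) = P(B|A)*P(A) + P(B|A')*P(A')
= 0.8840*0.0310 + 0.0260*0.9690
= 0.027404 + 0.025194 = 0.052598
P(A|B) = 0.027404/0.052598 = 0.5210

P(A|B) = 0.5210


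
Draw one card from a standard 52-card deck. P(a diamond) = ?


13 diamonds in 52 cards
P = 13/52 = 0.2500

P = 0.2500


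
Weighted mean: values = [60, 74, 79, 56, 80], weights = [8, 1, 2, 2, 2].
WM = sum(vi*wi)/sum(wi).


Numerator = 60*8 + 74*1 + 79*2 + 56*2 + 80*2 = 984
Denominator = 8 + 1 + 2 + 2 + 2 = 15
WM = 984/15 = 65.6000

WM = 65.6000


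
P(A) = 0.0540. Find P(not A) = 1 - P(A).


P(not A) = 1 - 0.0540 = 0.9460

P(not A) = 0.9460


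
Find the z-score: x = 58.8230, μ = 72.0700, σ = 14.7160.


z = (58.8230 - 72.0700)/14.7160
= -13.2470/14.7160
= -0.9002

z = -0.9002


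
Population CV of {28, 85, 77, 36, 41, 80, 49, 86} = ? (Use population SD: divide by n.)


Mean = 60.2500
SD = 22.5596
CV = (22.5596/60.2500)*100 = 37.4434%

CV = 37.4434%


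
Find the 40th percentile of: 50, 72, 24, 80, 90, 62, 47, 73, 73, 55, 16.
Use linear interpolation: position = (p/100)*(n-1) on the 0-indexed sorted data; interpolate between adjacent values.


Sorted: 16, 24, 47, 50, 55, 62, 72, 73, 73, 80, 90
n = 11
Index = 40/100 * 10 = 4.0000
Lower = data[4] = 55, Upper = data[5] = 62
P40 = 55 + 0*(7) = 55.0000

P40 = 55.0000


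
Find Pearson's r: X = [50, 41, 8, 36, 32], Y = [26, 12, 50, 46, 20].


Mean X = 33.4000, Mean Y = 30.8000
SD X = 14.051334, SD Y = 14.783775
Cov = -131.120000
r = -131.120000/(14.051334*14.783775) = -0.6312

r = -0.6312


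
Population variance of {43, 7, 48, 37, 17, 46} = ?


Mean = 33.0000
Squared deviations: 100.0000, 676.0000, 225.0000, 16.0000, 256.0000, 169.0000
Sum = 1442.0000
Variance = 1442.0000/6 = 240.3333

Variance = 240.3333


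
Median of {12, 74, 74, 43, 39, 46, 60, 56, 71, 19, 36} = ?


Sorted: 12, 19, 36, 39, 43, 46, 56, 60, 71, 74, 74
n = 11 (odd)
Middle value = 46

Median = 46


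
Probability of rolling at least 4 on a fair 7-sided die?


Favorable outcomes (roll ≥ 4): 4
Total outcomes = 7
P = 4/7 = 0.5714

P = 0.5714


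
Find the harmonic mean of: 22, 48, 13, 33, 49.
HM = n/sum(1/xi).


Sum of reciprocals = 1/22 + 1/48 + 1/13 + 1/33 + 1/49 = 0.193922
HM = 5/0.193922 = 25.7835

HM = 25.7835


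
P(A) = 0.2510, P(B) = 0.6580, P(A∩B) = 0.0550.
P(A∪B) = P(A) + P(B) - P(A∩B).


P(A∪B) = 0.2510 + 0.6580 - 0.0550
= 0.9090 - 0.0550
= 0.8540

P(A∪B) = 0.8540


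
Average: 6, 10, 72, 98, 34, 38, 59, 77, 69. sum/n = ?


Sum = 6 + 10 + 72 + 98 + 34 + 38 + 59 + 77 + 69 = 463
n = 9
Mean = 463/9 = 51.4444

Mean = 51.4444


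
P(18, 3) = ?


P(18,3) = 18!/15!
= 6402373705728000/1307674368000
= 4896

P(18,3) = 4896


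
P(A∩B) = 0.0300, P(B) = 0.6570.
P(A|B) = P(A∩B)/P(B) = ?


P(A|B) = 0.0300/0.6570 = 0.0457

P(A|B) = 0.0457


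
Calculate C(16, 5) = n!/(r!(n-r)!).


C(16,5) = 16!/(5! × 11!)
= 20922789888000/(120 × 39916800)
= 4368

C(16,5) = 4368


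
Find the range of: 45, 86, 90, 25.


Max = 90, Min = 25
Range = 90 - 25 = 65

Range = 65


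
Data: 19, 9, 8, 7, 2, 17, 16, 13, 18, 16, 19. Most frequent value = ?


Frequencies: 2:1, 7:1, 8:1, 9:1, 13:1, 16:2, 17:1, 18:1, 19:2
Max frequency = 2
Mode = 16, 19

Mode = 16, 19


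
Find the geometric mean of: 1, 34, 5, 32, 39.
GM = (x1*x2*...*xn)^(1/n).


Product = 1 × 34 × 5 × 32 × 39 = 212160
GM = 212160^(1/5) = 11.6234

GM = 11.6234


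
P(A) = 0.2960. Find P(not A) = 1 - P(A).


P(not A) = 1 - 0.2960 = 0.7040

P(not A) = 0.7040


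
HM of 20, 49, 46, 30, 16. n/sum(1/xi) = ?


Sum of reciprocals = 1/20 + 1/49 + 1/46 + 1/30 + 1/16 = 0.187981
HM = 5/0.187981 = 26.5985

HM = 26.5985


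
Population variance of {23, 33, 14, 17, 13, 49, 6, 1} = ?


Mean = 19.5000
Squared deviations: 12.2500, 182.2500, 30.2500, 6.2500, 42.2500, 870.2500, 182.2500, 342.2500
Sum = 1668.0000
Variance = 1668.0000/8 = 208.5000

Variance = 208.5000


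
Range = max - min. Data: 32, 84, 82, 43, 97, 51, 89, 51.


Max = 97, Min = 32
Range = 97 - 32 = 65

Range = 65


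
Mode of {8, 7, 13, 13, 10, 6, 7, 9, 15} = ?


Frequencies: 6:1, 7:2, 8:1, 9:1, 10:1, 13:2, 15:1
Max frequency = 2
Mode = 7, 13

Mode = 7, 13


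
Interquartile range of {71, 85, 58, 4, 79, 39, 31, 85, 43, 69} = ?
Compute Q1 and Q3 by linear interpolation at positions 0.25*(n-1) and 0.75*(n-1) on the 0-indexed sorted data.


Sorted: 4, 31, 39, 43, 58, 69, 71, 79, 85, 85
Q1 (25th %ile) = 40.0000
Q3 (75th %ile) = 77.0000
IQR = 77.0000 - 40.0000 = 37.0000

IQR = 37.0000


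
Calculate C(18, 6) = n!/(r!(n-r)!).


C(18,6) = 18!/(6! × 12!)
= 6402373705728000/(720 × 479001600)
= 18564

C(18,6) = 18564


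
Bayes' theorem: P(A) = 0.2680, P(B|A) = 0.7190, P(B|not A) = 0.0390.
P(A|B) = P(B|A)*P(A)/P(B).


P(B) = P(B|A)*P(A) + P(B|A')*P(A')
= 0.7190*0.2680 + 0.0390*0.7320
= 0.192692 + 0.028548 = 0.221240
P(A|B) = 0.192692/0.221240 = 0.8710

P(A|B) = 0.8710


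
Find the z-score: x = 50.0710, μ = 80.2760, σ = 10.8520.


z = (50.0710 - 80.2760)/10.8520
= -30.2050/10.8520
= -2.7834

z = -2.7834


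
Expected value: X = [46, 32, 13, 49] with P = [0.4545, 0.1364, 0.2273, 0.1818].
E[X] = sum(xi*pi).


E[X] = 46*0.4545 + 32*0.1364 + 13*0.2273 + 49*0.1818
= 20.9070 + 4.3648 + 2.9549 + 8.9082
= 37.1349

E[X] = 37.1349


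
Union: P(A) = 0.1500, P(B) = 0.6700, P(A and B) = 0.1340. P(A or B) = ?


P(A∪B) = 0.1500 + 0.6700 - 0.1340
= 0.8200 - 0.1340
= 0.6860

P(A∪B) = 0.6860


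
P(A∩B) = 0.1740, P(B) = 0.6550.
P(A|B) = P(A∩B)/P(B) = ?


P(A|B) = 0.1740/0.6550 = 0.2656

P(A|B) = 0.2656


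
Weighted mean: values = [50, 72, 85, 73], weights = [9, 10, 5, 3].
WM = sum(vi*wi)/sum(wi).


Numerator = 50*9 + 72*10 + 85*5 + 73*3 = 1814
Denominator = 9 + 10 + 5 + 3 = 27
WM = 1814/27 = 67.1852

WM = 67.1852


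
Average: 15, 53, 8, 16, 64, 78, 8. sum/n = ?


Sum = 15 + 53 + 8 + 16 + 64 + 78 + 8 = 242
n = 7
Mean = 242/7 = 34.5714

Mean = 34.5714


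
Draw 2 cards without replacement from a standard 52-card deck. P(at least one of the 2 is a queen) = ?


P(at least one) = 1 - P(none)
P(none) = (48/52) × (47/51) = 0.850679
P(at least one) = 1 - 0.850679 = 0.1493

P = 0.1493


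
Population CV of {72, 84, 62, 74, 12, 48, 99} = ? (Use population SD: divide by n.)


Mean = 64.4286
SD = 26.0541
CV = (26.0541/64.4286)*100 = 40.4387%

CV = 40.4387%


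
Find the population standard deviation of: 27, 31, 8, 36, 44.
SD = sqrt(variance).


Mean = 29.2000
Variance = 144.5600
SD = sqrt(144.5600) = 12.0233

SD = 12.0233


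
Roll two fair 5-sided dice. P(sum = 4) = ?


Total outcomes = 5×5 = 25
Favorable (sum = 4): 3
P = 3/25 = 0.1200

P = 0.1200


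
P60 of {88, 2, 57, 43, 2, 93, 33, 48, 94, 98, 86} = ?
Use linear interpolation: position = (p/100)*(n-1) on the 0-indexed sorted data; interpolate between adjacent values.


Sorted: 2, 2, 33, 43, 48, 57, 86, 88, 93, 94, 98
n = 11
Index = 60/100 * 10 = 6.0000
Lower = data[6] = 86, Upper = data[7] = 88
P60 = 86 + 0*(2) = 86.0000

P60 = 86.0000


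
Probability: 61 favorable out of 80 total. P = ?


P = 61/80 = 0.7625

P = 0.7625


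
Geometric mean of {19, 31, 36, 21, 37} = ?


Product = 19 × 31 × 36 × 21 × 37 = 16475508
GM = 16475508^(1/5) = 27.7567

GM = 27.7567


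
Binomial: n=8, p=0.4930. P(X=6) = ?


C(8,6) = 28
p^6 = 0.014358
(1-p)^2 = 0.257049
P = 28 * 0.014358 * 0.257049 = 0.1033

P(X=6) = 0.1033


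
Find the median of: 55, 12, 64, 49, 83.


Sorted: 12, 49, 55, 64, 83
n = 5 (odd)
Middle value = 55

Median = 55


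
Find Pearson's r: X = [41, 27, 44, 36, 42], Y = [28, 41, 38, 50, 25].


Mean X = 38.0000, Mean Y = 36.4000
SD X = 6.099180, SD Y = 9.046546
Cov = -27.800000
r = -27.800000/(6.099180*9.046546) = -0.5038

r = -0.5038


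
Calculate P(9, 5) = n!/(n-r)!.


P(9,5) = 9!/4!
= 362880/24
= 15120

P(9,5) = 15120


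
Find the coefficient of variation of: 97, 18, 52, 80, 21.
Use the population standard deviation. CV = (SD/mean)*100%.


Mean = 53.6000
SD = 31.3471
CV = (31.3471/53.6000)*100 = 58.4834%

CV = 58.4834%


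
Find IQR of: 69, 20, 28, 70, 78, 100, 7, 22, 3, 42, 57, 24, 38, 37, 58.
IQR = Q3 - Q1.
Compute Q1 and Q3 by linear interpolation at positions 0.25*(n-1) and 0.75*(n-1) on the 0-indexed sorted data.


Sorted: 3, 7, 20, 22, 24, 28, 37, 38, 42, 57, 58, 69, 70, 78, 100
Q1 (25th %ile) = 23.0000
Q3 (75th %ile) = 63.5000
IQR = 63.5000 - 23.0000 = 40.5000

IQR = 40.5000


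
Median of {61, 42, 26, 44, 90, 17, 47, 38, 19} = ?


Sorted: 17, 19, 26, 38, 42, 44, 47, 61, 90
n = 9 (odd)
Middle value = 42

Median = 42


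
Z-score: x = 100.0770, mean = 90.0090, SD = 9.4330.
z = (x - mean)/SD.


z = (100.0770 - 90.0090)/9.4330
= 10.0680/9.4330
= 1.0673

z = 1.0673


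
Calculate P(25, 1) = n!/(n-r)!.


P(25,1) = 25!/24!
= 15511210043330985984000000/620448401733239439360000
= 25

P(25,1) = 25


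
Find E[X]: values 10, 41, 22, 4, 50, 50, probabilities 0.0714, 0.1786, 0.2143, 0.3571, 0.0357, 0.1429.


E[X] = 10*0.0714 + 41*0.1786 + 22*0.2143 + 4*0.3571 + 50*0.0357 + 50*0.1429
= 0.7140 + 7.3226 + 4.7146 + 1.4284 + 1.7850 + 7.1450
= 23.1096

E[X] = 23.1096


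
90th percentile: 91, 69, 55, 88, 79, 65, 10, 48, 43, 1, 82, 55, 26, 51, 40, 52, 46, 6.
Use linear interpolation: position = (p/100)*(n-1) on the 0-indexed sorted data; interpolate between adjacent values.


Sorted: 1, 6, 10, 26, 40, 43, 46, 48, 51, 52, 55, 55, 65, 69, 79, 82, 88, 91
n = 18
Index = 90/100 * 17 = 15.3000
Lower = data[15] = 82, Upper = data[16] = 88
P90 = 82 + 0.3000*(6) = 83.8000

P90 = 83.8000


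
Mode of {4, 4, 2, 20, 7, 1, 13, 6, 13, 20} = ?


Frequencies: 1:1, 2:1, 4:2, 6:1, 7:1, 13:2, 20:2
Max frequency = 2
Mode = 4, 13, 20

Mode = 4, 13, 20


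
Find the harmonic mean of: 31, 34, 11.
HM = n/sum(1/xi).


Sum of reciprocals = 1/31 + 1/34 + 1/11 = 0.152579
HM = 3/0.152579 = 19.6620

HM = 19.6620


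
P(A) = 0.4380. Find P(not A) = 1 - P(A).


P(not A) = 1 - 0.4380 = 0.5620

P(not A) = 0.5620


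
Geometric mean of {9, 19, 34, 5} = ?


Product = 9 × 19 × 34 × 5 = 29070
GM = 29070^(1/4) = 13.0575

GM = 13.0575


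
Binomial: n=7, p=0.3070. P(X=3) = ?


C(7,3) = 35
p^3 = 0.028934
(1-p)^4 = 0.230639
P = 35 * 0.028934 * 0.230639 = 0.2336

P(X=3) = 0.2336


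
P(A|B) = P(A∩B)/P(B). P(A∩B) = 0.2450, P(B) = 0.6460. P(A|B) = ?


P(A|B) = 0.2450/0.6460 = 0.3793

P(A|B) = 0.3793


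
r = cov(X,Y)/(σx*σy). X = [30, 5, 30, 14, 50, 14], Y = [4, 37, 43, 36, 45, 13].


Mean X = 23.8333, Mean Y = 29.6667
SD X = 14.769526, SD Y = 15.509853
Cov = 48.111111
r = 48.111111/(14.769526*15.509853) = 0.2100

r = 0.2100


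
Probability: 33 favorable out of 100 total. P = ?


P = 33/100 = 0.3300

P = 0.3300


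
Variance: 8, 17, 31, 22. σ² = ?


Mean = 19.5000
Squared deviations: 132.2500, 6.2500, 132.2500, 6.2500
Sum = 277.0000
Variance = 277.0000/4 = 69.2500

Variance = 69.2500


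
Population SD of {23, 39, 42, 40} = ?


Mean = 36.0000
Variance = 57.5000
SD = sqrt(57.5000) = 7.5829

SD = 7.5829


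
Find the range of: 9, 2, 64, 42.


Max = 64, Min = 2
Range = 64 - 2 = 62

Range = 62


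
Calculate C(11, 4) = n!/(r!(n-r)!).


C(11,4) = 11!/(4! × 7!)
= 39916800/(24 × 5040)
= 330

C(11,4) = 330


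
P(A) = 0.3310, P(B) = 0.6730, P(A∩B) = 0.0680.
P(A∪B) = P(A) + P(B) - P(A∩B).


P(A∪B) = 0.3310 + 0.6730 - 0.0680
= 1.0040 - 0.0680
= 0.9360

P(A∪B) = 0.9360


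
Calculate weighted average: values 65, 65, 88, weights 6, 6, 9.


Numerator = 65*6 + 65*6 + 88*9 = 1572
Denominator = 6 + 6 + 9 = 21
WM = 1572/21 = 74.8571

WM = 74.8571


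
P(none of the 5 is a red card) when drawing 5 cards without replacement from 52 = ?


P(no red cards) = (26/52) × (25/51) × (24/50) × (23/49) × (22/48)
= 0.0253

P = 0.0253


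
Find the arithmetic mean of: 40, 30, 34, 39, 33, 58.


Sum = 40 + 30 + 34 + 39 + 33 + 58 = 234
n = 6
Mean = 234/6 = 39.0000

Mean = 39.0000


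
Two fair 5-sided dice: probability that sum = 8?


Total outcomes = 5×5 = 25
Favorable (sum = 8): 3
P = 3/25 = 0.1200

P = 0.1200


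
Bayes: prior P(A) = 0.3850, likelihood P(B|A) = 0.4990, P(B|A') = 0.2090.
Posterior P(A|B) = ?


P(B) = P(B|A)*P(A) + P(B|A')*P(A')
= 0.4990*0.3850 + 0.2090*0.6150
= 0.192115 + 0.128535 = 0.320650
P(A|B) = 0.192115/0.320650 = 0.5991

P(A|B) = 0.5991


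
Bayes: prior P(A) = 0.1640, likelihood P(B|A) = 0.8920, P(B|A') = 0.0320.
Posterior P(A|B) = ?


P(B) = P(B|A)*P(A) + P(B|A')*P(A')
= 0.8920*0.1640 + 0.0320*0.8360
= 0.146288 + 0.026752 = 0.173040
P(A|B) = 0.146288/0.173040 = 0.8454

P(A|B) = 0.8454


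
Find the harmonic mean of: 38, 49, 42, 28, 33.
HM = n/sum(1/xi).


Sum of reciprocals = 1/38 + 1/49 + 1/42 + 1/28 + 1/33 = 0.136551
HM = 5/0.136551 = 36.6164

HM = 36.6164


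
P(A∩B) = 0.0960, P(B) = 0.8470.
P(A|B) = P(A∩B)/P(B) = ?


P(A|B) = 0.0960/0.8470 = 0.1133

P(A|B) = 0.1133


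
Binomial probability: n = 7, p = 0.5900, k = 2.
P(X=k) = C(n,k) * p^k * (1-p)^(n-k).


C(7,2) = 21
p^2 = 0.348100
(1-p)^5 = 0.011586
P = 21 * 0.348100 * 0.011586 = 0.0847

P(X=2) = 0.0847


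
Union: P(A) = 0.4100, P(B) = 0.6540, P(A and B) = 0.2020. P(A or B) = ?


P(A∪B) = 0.4100 + 0.6540 - 0.2020
= 1.0640 - 0.2020
= 0.8620

P(A∪B) = 0.8620


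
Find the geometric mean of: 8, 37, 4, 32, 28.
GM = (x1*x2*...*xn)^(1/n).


Product = 8 × 37 × 4 × 32 × 28 = 1060864
GM = 1060864^(1/5) = 16.0373

GM = 16.0373


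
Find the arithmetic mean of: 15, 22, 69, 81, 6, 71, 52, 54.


Sum = 15 + 22 + 69 + 81 + 6 + 71 + 52 + 54 = 370
n = 8
Mean = 370/8 = 46.2500

Mean = 46.2500


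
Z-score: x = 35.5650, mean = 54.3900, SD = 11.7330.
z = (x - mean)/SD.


z = (35.5650 - 54.3900)/11.7330
= -18.8250/11.7330
= -1.6044

z = -1.6044


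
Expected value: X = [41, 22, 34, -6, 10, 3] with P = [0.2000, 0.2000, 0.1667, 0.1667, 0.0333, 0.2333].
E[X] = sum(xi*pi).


E[X] = 41*0.2000 + 22*0.2000 + 34*0.1667 - 6*0.1667 + 10*0.0333 + 3*0.2333
= 8.2000 + 4.4000 + 5.6678 - 1.0002 + 0.3330 + 0.6999
= 18.3005

E[X] = 18.3005


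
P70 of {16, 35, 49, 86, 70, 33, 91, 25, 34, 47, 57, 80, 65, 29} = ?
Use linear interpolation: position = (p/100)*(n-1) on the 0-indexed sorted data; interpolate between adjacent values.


Sorted: 16, 25, 29, 33, 34, 35, 47, 49, 57, 65, 70, 80, 86, 91
n = 14
Index = 70/100 * 13 = 9.1000
Lower = data[9] = 65, Upper = data[10] = 70
P70 = 65 + 0.1000*(5) = 65.5000

P70 = 65.5000


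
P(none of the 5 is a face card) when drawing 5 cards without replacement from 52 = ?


P(no face cards) = (40/52) × (39/51) × (38/50) × (37/49) × (36/48)
= 0.2532

P = 0.2532


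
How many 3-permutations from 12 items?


P(12,3) = 12!/9!
= 479001600/362880
= 1320

P(12,3) = 1320


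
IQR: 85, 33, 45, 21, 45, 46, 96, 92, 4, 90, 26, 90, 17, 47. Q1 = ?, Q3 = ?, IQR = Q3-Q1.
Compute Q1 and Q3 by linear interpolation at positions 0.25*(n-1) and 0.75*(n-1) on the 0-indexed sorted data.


Sorted: 4, 17, 21, 26, 33, 45, 45, 46, 47, 85, 90, 90, 92, 96
Q1 (25th %ile) = 27.7500
Q3 (75th %ile) = 88.7500
IQR = 88.7500 - 27.7500 = 61.0000

IQR = 61.0000


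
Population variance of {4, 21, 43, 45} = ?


Mean = 28.2500
Squared deviations: 588.0625, 52.5625, 217.5625, 280.5625
Sum = 1138.7500
Variance = 1138.7500/4 = 284.6875

Variance = 284.6875


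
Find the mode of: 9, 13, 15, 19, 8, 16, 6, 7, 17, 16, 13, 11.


Frequencies: 6:1, 7:1, 8:1, 9:1, 11:1, 13:2, 15:1, 16:2, 17:1, 19:1
Max frequency = 2
Mode = 13, 16

Mode = 13, 16


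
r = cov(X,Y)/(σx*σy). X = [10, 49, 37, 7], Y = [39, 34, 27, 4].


Mean X = 25.7500, Mean Y = 26.0000
SD X = 17.795716, SD Y = 13.397761
Cov = 101.250000
r = 101.250000/(17.795716*13.397761) = 0.4247

r = 0.4247


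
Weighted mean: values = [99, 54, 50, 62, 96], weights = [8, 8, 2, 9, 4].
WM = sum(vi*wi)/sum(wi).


Numerator = 99*8 + 54*8 + 50*2 + 62*9 + 96*4 = 2266
Denominator = 8 + 8 + 2 + 9 + 4 = 31
WM = 2266/31 = 73.0968

WM = 73.0968


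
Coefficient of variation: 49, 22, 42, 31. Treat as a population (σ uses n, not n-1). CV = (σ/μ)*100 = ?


Mean = 36.0000
SD = 10.3199
CV = (10.3199/36.0000)*100 = 28.6663%

CV = 28.6663%


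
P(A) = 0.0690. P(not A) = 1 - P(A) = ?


P(not A) = 1 - 0.0690 = 0.9310

P(not A) = 0.9310


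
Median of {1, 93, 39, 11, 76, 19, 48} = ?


Sorted: 1, 11, 19, 39, 48, 76, 93
n = 7 (odd)
Middle value = 39

Median = 39


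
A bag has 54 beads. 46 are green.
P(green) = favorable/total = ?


P = 46/54 = 0.8519

P = 0.8519


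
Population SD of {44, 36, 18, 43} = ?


Mean = 35.2500
Variance = 108.6875
SD = sqrt(108.6875) = 10.4253

SD = 10.4253


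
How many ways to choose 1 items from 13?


C(13,1) = 13!/(1! × 12!)
= 6227020800/(1 × 479001600)
= 13

C(13,1) = 13


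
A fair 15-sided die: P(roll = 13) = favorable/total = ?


Favorable outcomes (roll = 13): 1
Total outcomes = 15
P = 1/15 = 0.0667

P = 0.0667


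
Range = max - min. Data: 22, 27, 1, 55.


Max = 55, Min = 1
Range = 55 - 1 = 54

Range = 54


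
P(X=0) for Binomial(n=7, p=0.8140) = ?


C(7,0) = 1
p^0 = 1.000000
(1-p)^7 = 7.701771e-06
P = 1 * 1.000000 * 7.701771e-06 = 7.7018e-06

P(X=0) = 7.7018e-06


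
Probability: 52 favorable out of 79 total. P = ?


P = 52/79 = 0.6582

P = 0.6582


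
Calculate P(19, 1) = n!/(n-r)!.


P(19,1) = 19!/18!
= 121645100408832000/6402373705728000
= 19

P(19,1) = 19


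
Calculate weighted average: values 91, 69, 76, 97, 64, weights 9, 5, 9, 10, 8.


Numerator = 91*9 + 69*5 + 76*9 + 97*10 + 64*8 = 3330
Denominator = 9 + 5 + 9 + 10 + 8 = 41
WM = 3330/41 = 81.2195

WM = 81.2195


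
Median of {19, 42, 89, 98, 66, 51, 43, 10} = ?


Sorted: 10, 19, 42, 43, 51, 66, 89, 98
n = 8 (even)
Middle values: 43 and 51
Median = (43+51)/2 = 47.0000

Median = 47.0000


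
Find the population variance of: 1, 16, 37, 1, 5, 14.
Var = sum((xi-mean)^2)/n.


Mean = 12.3333
Squared deviations: 128.4444, 13.4444, 608.4444, 128.4444, 53.7778, 2.7778
Sum = 935.3333
Variance = 935.3333/6 = 155.8889

Variance = 155.8889


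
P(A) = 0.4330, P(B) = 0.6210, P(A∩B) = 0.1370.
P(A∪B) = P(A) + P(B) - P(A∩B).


P(A∪B) = 0.4330 + 0.6210 - 0.1370
= 1.0540 - 0.1370
= 0.9170

P(A∪B) = 0.9170


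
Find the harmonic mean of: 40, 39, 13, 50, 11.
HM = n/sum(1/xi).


Sum of reciprocals = 1/40 + 1/39 + 1/13 + 1/50 + 1/11 = 0.238473
HM = 5/0.238473 = 20.9667

HM = 20.9667


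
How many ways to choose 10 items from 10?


C(10,10) = 10!/(10! × 0!)
= 3628800/(3628800 × 1)
= 1

C(10,10) = 1


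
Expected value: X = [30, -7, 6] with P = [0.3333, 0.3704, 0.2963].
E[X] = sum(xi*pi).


E[X] = 30*0.3333 - 7*0.3704 + 6*0.2963
= 9.9990 - 2.5928 + 1.7778
= 9.1840

E[X] = 9.1840


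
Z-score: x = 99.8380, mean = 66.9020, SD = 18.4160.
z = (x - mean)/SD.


z = (99.8380 - 66.9020)/18.4160
= 32.9360/18.4160
= 1.7884

z = 1.7884


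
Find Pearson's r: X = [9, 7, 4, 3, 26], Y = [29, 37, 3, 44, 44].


Mean X = 9.8000, Mean Y = 31.4000
SD X = 8.376157, SD Y = 15.239423
Cov = 53.880000
r = 53.880000/(8.376157*15.239423) = 0.4221

r = 0.4221


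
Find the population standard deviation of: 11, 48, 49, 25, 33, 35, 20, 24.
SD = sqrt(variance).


Mean = 30.6250
Variance = 154.7344
SD = sqrt(154.7344) = 12.4392

SD = 12.4392


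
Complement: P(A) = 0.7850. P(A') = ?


P(not A) = 1 - 0.7850 = 0.2150

P(not A) = 0.2150


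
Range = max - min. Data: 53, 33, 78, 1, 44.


Max = 78, Min = 1
Range = 78 - 1 = 77

Range = 77


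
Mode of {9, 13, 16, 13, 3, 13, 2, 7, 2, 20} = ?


Frequencies: 2:2, 3:1, 7:1, 9:1, 13:3, 16:1, 20:1
Max frequency = 3
Mode = 13

Mode = 13


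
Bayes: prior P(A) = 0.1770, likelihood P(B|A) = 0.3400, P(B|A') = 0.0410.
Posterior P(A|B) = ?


P(B) = P(B|A)*P(A) + P(B|A')*P(A')
= 0.3400*0.1770 + 0.0410*0.8230
= 0.060180 + 0.033743 = 0.093923
P(A|B) = 0.060180/0.093923 = 0.6407

P(A|B) = 0.6407


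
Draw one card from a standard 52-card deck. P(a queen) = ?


4 queens in 52 cards
P = 4/52 = 0.0769

P = 0.0769


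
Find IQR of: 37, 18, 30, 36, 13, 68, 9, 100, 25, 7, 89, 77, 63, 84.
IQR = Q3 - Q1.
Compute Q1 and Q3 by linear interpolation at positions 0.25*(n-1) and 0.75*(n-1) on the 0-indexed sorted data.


Sorted: 7, 9, 13, 18, 25, 30, 36, 37, 63, 68, 77, 84, 89, 100
Q1 (25th %ile) = 19.7500
Q3 (75th %ile) = 74.7500
IQR = 74.7500 - 19.7500 = 55.0000

IQR = 55.0000


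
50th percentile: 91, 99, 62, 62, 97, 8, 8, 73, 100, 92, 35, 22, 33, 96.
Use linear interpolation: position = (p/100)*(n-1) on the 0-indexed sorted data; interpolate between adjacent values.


Sorted: 8, 8, 22, 33, 35, 62, 62, 73, 91, 92, 96, 97, 99, 100
n = 14
Index = 50/100 * 13 = 6.5000
Lower = data[6] = 62, Upper = data[7] = 73
P50 = 62 + 0.5000*(11) = 67.5000

P50 = 67.5000


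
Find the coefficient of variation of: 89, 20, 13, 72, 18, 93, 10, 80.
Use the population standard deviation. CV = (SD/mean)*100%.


Mean = 49.3750
SD = 34.7201
CV = (34.7201/49.3750)*100 = 70.3192%

CV = 70.3192%


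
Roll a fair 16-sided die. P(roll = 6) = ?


Favorable outcomes (roll = 6): 1
Total outcomes = 16
P = 1/16 = 0.0625

P = 0.0625


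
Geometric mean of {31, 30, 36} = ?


Product = 31 × 30 × 36 = 33480
GM = 33480^(1/3) = 32.2301

GM = 32.2301


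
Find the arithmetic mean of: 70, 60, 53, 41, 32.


Sum = 70 + 60 + 53 + 41 + 32 = 256
n = 5
Mean = 256/5 = 51.2000

Mean = 51.2000


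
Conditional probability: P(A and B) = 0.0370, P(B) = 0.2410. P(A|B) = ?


P(A|B) = 0.0370/0.2410 = 0.1535

P(A|B) = 0.1535


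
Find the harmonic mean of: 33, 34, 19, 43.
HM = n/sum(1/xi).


Sum of reciprocals = 1/33 + 1/34 + 1/19 + 1/43 = 0.135602
HM = 4/0.135602 = 29.4980

HM = 29.4980


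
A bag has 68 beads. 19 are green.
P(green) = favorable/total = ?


P = 19/68 = 0.2794

P = 0.2794


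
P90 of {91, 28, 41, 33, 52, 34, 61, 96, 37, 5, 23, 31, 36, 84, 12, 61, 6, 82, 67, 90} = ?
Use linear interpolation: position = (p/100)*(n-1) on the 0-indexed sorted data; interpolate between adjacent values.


Sorted: 5, 6, 12, 23, 28, 31, 33, 34, 36, 37, 41, 52, 61, 61, 67, 82, 84, 90, 91, 96
n = 20
Index = 90/100 * 19 = 17.1000
Lower = data[17] = 90, Upper = data[18] = 91
P90 = 90 + 0.1000*(1) = 90.1000

P90 = 90.1000


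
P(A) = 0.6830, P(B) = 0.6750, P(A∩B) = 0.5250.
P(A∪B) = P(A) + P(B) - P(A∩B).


P(A∪B) = 0.6830 + 0.6750 - 0.5250
= 1.3580 - 0.5250
= 0.8330

P(A∪B) = 0.8330


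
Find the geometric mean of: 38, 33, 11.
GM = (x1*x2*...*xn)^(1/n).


Product = 38 × 33 × 11 = 13794
GM = 13794^(1/3) = 23.9826

GM = 23.9826


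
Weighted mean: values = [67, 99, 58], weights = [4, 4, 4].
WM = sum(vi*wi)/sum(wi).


Numerator = 67*4 + 99*4 + 58*4 = 896
Denominator = 4 + 4 + 4 = 12
WM = 896/12 = 74.6667

WM = 74.6667


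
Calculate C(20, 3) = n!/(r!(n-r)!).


C(20,3) = 20!/(3! × 17!)
= 2432902008176640000/(6 × 355687428096000)
= 1140

C(20,3) = 1140


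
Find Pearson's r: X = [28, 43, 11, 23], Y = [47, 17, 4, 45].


Mean X = 26.2500, Mean Y = 28.2500
SD X = 11.475517, SD Y = 18.349046
Cov = 39.937500
r = 39.937500/(11.475517*18.349046) = 0.1897

r = 0.1897


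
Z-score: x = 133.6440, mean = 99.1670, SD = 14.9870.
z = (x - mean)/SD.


z = (133.6440 - 99.1670)/14.9870
= 34.4770/14.9870
= 2.3005

z = 2.3005


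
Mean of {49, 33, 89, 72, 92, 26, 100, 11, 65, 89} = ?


Sum = 49 + 33 + 89 + 72 + 92 + 26 + 100 + 11 + 65 + 89 = 626
n = 10
Mean = 626/10 = 62.6000

Mean = 62.6000


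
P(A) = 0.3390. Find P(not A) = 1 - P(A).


P(not A) = 1 - 0.3390 = 0.6610

P(not A) = 0.6610


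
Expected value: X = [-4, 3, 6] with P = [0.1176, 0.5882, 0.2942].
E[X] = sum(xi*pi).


E[X] = -4*0.1176 + 3*0.5882 + 6*0.2942
= -0.4704 + 1.7646 + 1.7652
= 3.0594

E[X] = 3.0594


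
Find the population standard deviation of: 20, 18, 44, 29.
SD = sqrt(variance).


Mean = 27.7500
Variance = 105.1875
SD = sqrt(105.1875) = 10.2561

SD = 10.2561


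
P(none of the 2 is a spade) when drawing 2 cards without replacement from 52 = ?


P(no spades) = (39/52) × (38/51)
= 0.5588

P = 0.5588


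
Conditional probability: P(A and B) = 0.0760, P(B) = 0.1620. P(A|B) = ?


P(A|B) = 0.0760/0.1620 = 0.4691

P(A|B) = 0.4691


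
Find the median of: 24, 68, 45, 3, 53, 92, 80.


Sorted: 3, 24, 45, 53, 68, 80, 92
n = 7 (odd)
Middle value = 53

Median = 53


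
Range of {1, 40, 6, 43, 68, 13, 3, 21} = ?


Max = 68, Min = 1
Range = 68 - 1 = 67

Range = 67


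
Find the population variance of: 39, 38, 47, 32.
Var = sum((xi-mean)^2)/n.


Mean = 39.0000
Squared deviations: 0, 1.0000, 64.0000, 49.0000
Sum = 114.0000
Variance = 114.0000/4 = 28.5000

Variance = 28.5000


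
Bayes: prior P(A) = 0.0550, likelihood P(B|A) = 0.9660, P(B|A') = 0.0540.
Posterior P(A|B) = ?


P(B) = P(B|A)*P(A) + P(B|A')*P(A')
= 0.9660*0.0550 + 0.0540*0.9450
= 0.053130 + 0.051030 = 0.104160
P(A|B) = 0.053130/0.104160 = 0.5101

P(A|B) = 0.5101


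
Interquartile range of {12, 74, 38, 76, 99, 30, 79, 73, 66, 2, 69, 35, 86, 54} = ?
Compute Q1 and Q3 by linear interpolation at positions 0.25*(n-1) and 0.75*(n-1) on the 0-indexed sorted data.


Sorted: 2, 12, 30, 35, 38, 54, 66, 69, 73, 74, 76, 79, 86, 99
Q1 (25th %ile) = 35.7500
Q3 (75th %ile) = 75.5000
IQR = 75.5000 - 35.7500 = 39.7500

IQR = 39.7500


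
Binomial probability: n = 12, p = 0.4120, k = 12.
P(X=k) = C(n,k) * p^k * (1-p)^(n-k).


C(12,12) = 1
p^12 = 2.392030e-05
(1-p)^0 = 1.000000
P = 1 * 2.392030e-05 * 1.000000 = 2.3920e-05

P(X=12) = 2.3920e-05


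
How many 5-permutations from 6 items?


P(6,5) = 6!/1!
= 720/1
= 720

P(6,5) = 720


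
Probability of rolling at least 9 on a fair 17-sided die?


Favorable outcomes (roll ≥ 9): 9
Total outcomes = 17
P = 9/17 = 0.5294

P = 0.5294


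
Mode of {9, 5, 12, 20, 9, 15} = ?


Frequencies: 5:1, 9:2, 12:1, 15:1, 20:1
Max frequency = 2
Mode = 9

Mode = 9


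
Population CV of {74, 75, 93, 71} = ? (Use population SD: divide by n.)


Mean = 78.2500
SD = 8.6422
CV = (8.6422/78.2500)*100 = 11.0443%

CV = 11.0443%


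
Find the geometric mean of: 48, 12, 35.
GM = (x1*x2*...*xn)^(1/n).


Product = 48 × 12 × 35 = 20160
GM = 20160^(1/3) = 27.2164

GM = 27.2164


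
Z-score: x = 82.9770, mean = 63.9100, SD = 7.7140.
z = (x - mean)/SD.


z = (82.9770 - 63.9100)/7.7140
= 19.0670/7.7140
= 2.4717

z = 2.4717


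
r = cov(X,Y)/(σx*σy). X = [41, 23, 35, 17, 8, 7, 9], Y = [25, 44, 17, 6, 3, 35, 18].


Mean X = 20.0000, Mean Y = 21.1429
SD X = 12.637812, SD Y = 13.705354
Cov = 29.285714
r = 29.285714/(12.637812*13.705354) = 0.1691

r = 0.1691


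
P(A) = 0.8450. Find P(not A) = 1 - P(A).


P(not A) = 1 - 0.8450 = 0.1550

P(not A) = 0.1550


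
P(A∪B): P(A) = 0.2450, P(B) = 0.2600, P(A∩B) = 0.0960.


P(A∪B) = 0.2450 + 0.2600 - 0.0960
= 0.5050 - 0.0960
= 0.4090

P(A∪B) = 0.4090


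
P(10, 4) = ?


P(10,4) = 10!/6!
= 3628800/720
= 5040

P(10,4) = 5040


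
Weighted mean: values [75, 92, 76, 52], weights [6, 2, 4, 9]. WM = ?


Numerator = 75*6 + 92*2 + 76*4 + 52*9 = 1406
Denominator = 6 + 2 + 4 + 9 = 21
WM = 1406/21 = 66.9524

WM = 66.9524


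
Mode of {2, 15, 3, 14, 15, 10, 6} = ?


Frequencies: 2:1, 3:1, 6:1, 10:1, 14:1, 15:2
Max frequency = 2
Mode = 15

Mode = 15


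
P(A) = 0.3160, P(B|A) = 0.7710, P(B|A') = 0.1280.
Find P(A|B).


P(B) = P(B|A)*P(A) + P(B|A')*P(A')
= 0.7710*0.3160 + 0.1280*0.6840
= 0.243636 + 0.087552 = 0.331188
P(A|B) = 0.243636/0.331188 = 0.7356

P(A|B) = 0.7356


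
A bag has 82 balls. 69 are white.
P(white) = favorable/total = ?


P = 69/82 = 0.8415

P = 0.8415


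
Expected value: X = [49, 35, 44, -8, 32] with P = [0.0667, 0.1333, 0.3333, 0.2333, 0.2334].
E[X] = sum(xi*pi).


E[X] = 49*0.0667 + 35*0.1333 + 44*0.3333 - 8*0.2333 + 32*0.2334
= 3.2683 + 4.6655 + 14.6652 - 1.8664 + 7.4688
= 28.2014

E[X] = 28.2014


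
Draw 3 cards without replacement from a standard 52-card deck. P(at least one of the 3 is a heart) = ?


P(at least one) = 1 - P(none)
P(none) = (39/52) × (38/51) × (37/50) = 0.413529
P(at least one) = 1 - 0.413529 = 0.5865

P = 0.5865


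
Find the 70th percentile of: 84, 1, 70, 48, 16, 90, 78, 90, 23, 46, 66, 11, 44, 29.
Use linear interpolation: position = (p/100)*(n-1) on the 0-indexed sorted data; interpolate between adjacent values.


Sorted: 1, 11, 16, 23, 29, 44, 46, 48, 66, 70, 78, 84, 90, 90
n = 14
Index = 70/100 * 13 = 9.1000
Lower = data[9] = 70, Upper = data[10] = 78
P70 = 70 + 0.1000*(8) = 70.8000

P70 = 70.8000


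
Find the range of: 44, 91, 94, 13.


Max = 94, Min = 13
Range = 94 - 13 = 81

Range = 81


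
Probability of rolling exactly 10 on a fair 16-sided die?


Favorable outcomes (roll = 10): 1
Total outcomes = 16
P = 1/16 = 0.0625

P = 0.0625


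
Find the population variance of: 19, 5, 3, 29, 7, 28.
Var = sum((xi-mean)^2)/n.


Mean = 15.1667
Squared deviations: 14.6944, 103.3611, 148.0278, 191.3611, 66.6944, 164.6944
Sum = 688.8333
Variance = 688.8333/6 = 114.8056

Variance = 114.8056


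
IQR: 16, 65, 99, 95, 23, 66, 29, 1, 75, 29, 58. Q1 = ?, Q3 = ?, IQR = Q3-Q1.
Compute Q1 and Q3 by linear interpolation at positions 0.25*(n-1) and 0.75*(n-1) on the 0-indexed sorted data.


Sorted: 1, 16, 23, 29, 29, 58, 65, 66, 75, 95, 99
Q1 (25th %ile) = 26.0000
Q3 (75th %ile) = 70.5000
IQR = 70.5000 - 26.0000 = 44.5000

IQR = 44.5000


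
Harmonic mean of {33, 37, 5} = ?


Sum of reciprocals = 1/33 + 1/37 + 1/5 = 0.257330
HM = 3/0.257330 = 11.6582

HM = 11.6582


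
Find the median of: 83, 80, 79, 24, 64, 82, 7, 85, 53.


Sorted: 7, 24, 53, 64, 79, 80, 82, 83, 85
n = 9 (odd)
Middle value = 79

Median = 79


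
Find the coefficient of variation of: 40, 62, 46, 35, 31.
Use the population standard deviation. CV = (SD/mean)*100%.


Mean = 42.8000
SD = 10.8333
CV = (10.8333/42.8000)*100 = 25.3114%

CV = 25.3114%


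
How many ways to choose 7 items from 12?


C(12,7) = 12!/(7! × 5!)
= 479001600/(5040 × 120)
= 792

C(12,7) = 792


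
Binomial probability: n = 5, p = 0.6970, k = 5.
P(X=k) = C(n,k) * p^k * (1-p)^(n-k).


C(5,5) = 1
p^5 = 0.164499
(1-p)^0 = 1.000000
P = 1 * 0.164499 * 1.000000 = 0.1645

P(X=5) = 0.1645


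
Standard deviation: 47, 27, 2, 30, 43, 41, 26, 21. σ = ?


Mean = 29.6250
Variance = 183.4844
SD = sqrt(183.4844) = 13.5456

SD = 13.5456


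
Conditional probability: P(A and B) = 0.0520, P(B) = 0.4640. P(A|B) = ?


P(A|B) = 0.0520/0.4640 = 0.1121

P(A|B) = 0.1121


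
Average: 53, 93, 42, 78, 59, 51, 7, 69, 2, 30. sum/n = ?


Sum = 53 + 93 + 42 + 78 + 59 + 51 + 7 + 69 + 2 + 30 = 484
n = 10
Mean = 484/10 = 48.4000

Mean = 48.4000


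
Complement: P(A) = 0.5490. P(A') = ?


P(not A) = 1 - 0.5490 = 0.4510

P(not A) = 0.4510


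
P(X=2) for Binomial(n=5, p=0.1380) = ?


C(5,2) = 10
p^2 = 0.019044
(1-p)^3 = 0.640504
P = 10 * 0.019044 * 0.640504 = 0.1220

P(X=2) = 0.1220


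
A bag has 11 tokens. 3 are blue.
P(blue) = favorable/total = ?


P = 3/11 = 0.2727

P = 0.2727


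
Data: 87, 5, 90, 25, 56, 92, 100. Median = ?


Sorted: 5, 25, 56, 87, 90, 92, 100
n = 7 (odd)
Middle value = 87

Median = 87


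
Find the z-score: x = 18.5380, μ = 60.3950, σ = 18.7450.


z = (18.5380 - 60.3950)/18.7450
= -41.8570/18.7450
= -2.2330

z = -2.2330


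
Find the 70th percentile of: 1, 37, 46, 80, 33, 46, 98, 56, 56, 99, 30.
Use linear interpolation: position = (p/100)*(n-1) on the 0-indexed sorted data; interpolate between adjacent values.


Sorted: 1, 30, 33, 37, 46, 46, 56, 56, 80, 98, 99
n = 11
Index = 70/100 * 10 = 7.0000
Lower = data[7] = 56, Upper = data[8] = 80
P70 = 56 + 0*(24) = 56.0000

P70 = 56.0000


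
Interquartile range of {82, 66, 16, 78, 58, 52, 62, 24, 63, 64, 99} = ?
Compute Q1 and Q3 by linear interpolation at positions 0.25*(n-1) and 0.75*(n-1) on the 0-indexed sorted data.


Sorted: 16, 24, 52, 58, 62, 63, 64, 66, 78, 82, 99
Q1 (25th %ile) = 55.0000
Q3 (75th %ile) = 72.0000
IQR = 72.0000 - 55.0000 = 17.0000

IQR = 17.0000


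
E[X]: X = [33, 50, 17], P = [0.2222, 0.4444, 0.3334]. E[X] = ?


E[X] = 33*0.2222 + 50*0.4444 + 17*0.3334
= 7.3326 + 22.2200 + 5.6678
= 35.2204

E[X] = 35.2204


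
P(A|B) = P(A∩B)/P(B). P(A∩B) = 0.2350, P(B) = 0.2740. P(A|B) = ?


P(A|B) = 0.2350/0.2740 = 0.8577

P(A|B) = 0.8577


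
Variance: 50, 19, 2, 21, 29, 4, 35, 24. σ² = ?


Mean = 23.0000
Squared deviations: 729.0000, 16.0000, 441.0000, 4.0000, 36.0000, 361.0000, 144.0000, 1.0000
Sum = 1732.0000
Variance = 1732.0000/8 = 216.5000

Variance = 216.5000


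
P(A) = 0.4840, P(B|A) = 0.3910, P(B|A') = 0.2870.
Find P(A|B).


P(B) = P(B|A)*P(A) + P(B|A')*P(A')
= 0.3910*0.4840 + 0.2870*0.5160
= 0.189244 + 0.148092 = 0.337336
P(A|B) = 0.189244/0.337336 = 0.5610

P(A|B) = 0.5610


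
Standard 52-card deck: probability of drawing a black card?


26 black cards in 52 cards
P = 26/52 = 0.5000

P = 0.5000


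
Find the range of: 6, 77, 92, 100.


Max = 100, Min = 6
Range = 100 - 6 = 94

Range = 94


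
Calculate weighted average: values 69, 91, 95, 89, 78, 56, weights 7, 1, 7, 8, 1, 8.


Numerator = 69*7 + 91*1 + 95*7 + 89*8 + 78*1 + 56*8 = 2477
Denominator = 7 + 1 + 7 + 8 + 1 + 8 = 32
WM = 2477/32 = 77.4062

WM = 77.4062


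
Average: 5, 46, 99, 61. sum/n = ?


Sum = 5 + 46 + 99 + 61 = 211
n = 4
Mean = 211/4 = 52.7500

Mean = 52.7500


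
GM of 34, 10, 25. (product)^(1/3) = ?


Product = 34 × 10 × 25 = 8500
GM = 8500^(1/3) = 20.4083

GM = 20.4083


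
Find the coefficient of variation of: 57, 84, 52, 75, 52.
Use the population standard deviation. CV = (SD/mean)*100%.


Mean = 64.0000
SD = 13.0996
CV = (13.0996/64.0000)*100 = 20.4682%

CV = 20.4682%


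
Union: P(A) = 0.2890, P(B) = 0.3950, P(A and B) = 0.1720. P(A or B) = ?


P(A∪B) = 0.2890 + 0.3950 - 0.1720
= 0.6840 - 0.1720
= 0.5120

P(A∪B) = 0.5120


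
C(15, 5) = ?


C(15,5) = 15!/(5! × 10!)
= 1307674368000/(120 × 3628800)
= 3003

C(15,5) = 3003


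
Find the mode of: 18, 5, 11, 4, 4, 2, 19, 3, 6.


Frequencies: 2:1, 3:1, 4:2, 5:1, 6:1, 11:1, 18:1, 19:1
Max frequency = 2
Mode = 4

Mode = 4


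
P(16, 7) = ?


P(16,7) = 16!/9!
= 20922789888000/362880
= 57657600

P(16,7) = 57657600


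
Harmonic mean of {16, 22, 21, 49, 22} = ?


Sum of reciprocals = 1/16 + 1/22 + 1/21 + 1/49 + 1/22 = 0.221436
HM = 5/0.221436 = 22.5799

HM = 22.5799


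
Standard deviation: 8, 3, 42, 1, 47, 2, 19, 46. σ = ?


Mean = 21.0000
Variance = 375.0000
SD = sqrt(375.0000) = 19.3649

SD = 19.3649


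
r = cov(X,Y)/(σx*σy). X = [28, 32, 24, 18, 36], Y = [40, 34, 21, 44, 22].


Mean X = 27.6000, Mean Y = 32.2000
SD X = 6.248200, SD Y = 9.303763
Cov = -29.520000
r = -29.520000/(6.248200*9.303763) = -0.5078

r = -0.5078


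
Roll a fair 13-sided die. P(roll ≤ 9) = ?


Favorable outcomes (roll ≤ 9): 9
Total outcomes = 13
P = 9/13 = 0.6923

P = 0.6923


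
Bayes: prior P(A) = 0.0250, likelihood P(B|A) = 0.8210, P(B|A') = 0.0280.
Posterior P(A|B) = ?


P(B) = P(B|A)*P(A) + P(B|A')*P(A')
= 0.8210*0.0250 + 0.0280*0.9750
= 0.020525 + 0.027300 = 0.047825
P(A|B) = 0.020525/0.047825 = 0.4292

P(A|B) = 0.4292


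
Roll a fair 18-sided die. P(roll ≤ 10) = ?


Favorable outcomes (roll ≤ 10): 10
Total outcomes = 18
P = 10/18 = 0.5556

P = 0.5556


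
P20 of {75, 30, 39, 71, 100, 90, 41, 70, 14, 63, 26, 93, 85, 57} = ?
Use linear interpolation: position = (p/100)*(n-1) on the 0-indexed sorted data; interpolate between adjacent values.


Sorted: 14, 26, 30, 39, 41, 57, 63, 70, 71, 75, 85, 90, 93, 100
n = 14
Index = 20/100 * 13 = 2.6000
Lower = data[2] = 30, Upper = data[3] = 39
P20 = 30 + 0.6000*(9) = 35.4000

P20 = 35.4000


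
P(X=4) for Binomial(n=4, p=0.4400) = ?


C(4,4) = 1
p^4 = 0.037481
(1-p)^0 = 1.000000
P = 1 * 0.037481 * 1.000000 = 0.0375

P(X=4) = 0.0375


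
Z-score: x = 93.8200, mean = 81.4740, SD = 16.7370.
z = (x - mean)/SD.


z = (93.8200 - 81.4740)/16.7370
= 12.3460/16.7370
= 0.7376

z = 0.7376
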